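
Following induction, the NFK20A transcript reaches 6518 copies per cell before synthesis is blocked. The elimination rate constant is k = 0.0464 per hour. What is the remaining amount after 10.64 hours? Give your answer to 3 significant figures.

3980 copies per cell

t½ = ln 2 / k = 0.69315 / 0.0464 ≈ 14.939 hours.
Number of half-lives: n = 10.64/14.939 ≈ 0.71225.
Remaining = 6518 × (1/2)^0.71225 = 6518 × 0.61037 ≈ 3978.4 copies per cell.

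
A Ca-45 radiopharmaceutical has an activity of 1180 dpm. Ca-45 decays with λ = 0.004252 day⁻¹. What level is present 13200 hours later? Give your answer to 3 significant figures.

114 dpm

t½ = ln 2 / λ = 0.69315 / 0.004252 ≈ 163.02 days.
Convert the elapsed time: 13200 hours = 550 days.
Number of half-lives: n = 550/163.02 ≈ 3.3739.
Remaining = 1180 × (1/2)^3.3739 = 1180 × 0.096463 ≈ 113.83 dpm.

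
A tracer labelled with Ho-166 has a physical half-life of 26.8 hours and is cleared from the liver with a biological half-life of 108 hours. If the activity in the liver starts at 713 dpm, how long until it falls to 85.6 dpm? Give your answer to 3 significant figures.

65.7 hours

1/t_eff = 1/t_phys + 1/t_biol = 1/26.8 + 1/108 = 0.046573 per hour.
t_eff = 26.8 × 108 / (26.8 + 108) ≈ 21.472 hours.
n = log₂(713/85.6) ≈ 3.0582; t = 3.0582 × 21.472 ≈ 65.666 hours.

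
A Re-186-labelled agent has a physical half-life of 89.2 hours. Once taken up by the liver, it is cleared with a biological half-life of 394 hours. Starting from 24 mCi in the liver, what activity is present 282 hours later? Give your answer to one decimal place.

1.6 mCi

1/t_eff = 1/t_phys + 1/t_biol = 1/89.2 + 1/394 = 0.013749 per hour.
t_eff = 89.2 × 394 / (89.2 + 394) ≈ 72.733 hours.
Remaining = 24 × (1/2)^(282/72.733) = 24 × (1/2)^3.8772 ≈ 1.6333 mCi.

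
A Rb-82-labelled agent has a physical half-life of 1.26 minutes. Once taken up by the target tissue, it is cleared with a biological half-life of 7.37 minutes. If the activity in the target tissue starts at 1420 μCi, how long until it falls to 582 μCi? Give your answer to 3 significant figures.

1/t_eff = 1/t_phys + 1/t_biol = 1/1.26 + 1/7.37 = 0.92934 per minute.
t_eff = 1.26 × 7.37 / (1.26 + 7.37) ≈ 1.076 minutes.
n = log₂(1420/582) ≈ 1.2868; t = 1.2868 × 1.076 ≈ 1.3846 minutes.

1.38 minutes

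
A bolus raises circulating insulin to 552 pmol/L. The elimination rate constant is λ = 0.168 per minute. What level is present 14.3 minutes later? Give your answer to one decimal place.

t½ = ln 2 / λ = 0.69315 / 0.168 ≈ 4.1259 minutes.
Number of half-lives: n = 14.3/4.1259 ≈ 3.4659.
Remaining = 552 × (1/2)^3.4659 = 552 × 0.0905 ≈ 49.956 pmol/L.

50.0 pmol/L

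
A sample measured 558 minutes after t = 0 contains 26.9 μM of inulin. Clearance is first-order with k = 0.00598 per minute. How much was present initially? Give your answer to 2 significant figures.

760 μM

t½ = ln 2 / k = 0.69315 / 0.00598 ≈ 115.91 minutes.
Number of half-lives elapsed: n = 558/115.91 ≈ 4.814.
A₀ = A × 2^n = 26.9 × 2^4.814 = 26.9 × 28.13 ≈ 756.7 μM.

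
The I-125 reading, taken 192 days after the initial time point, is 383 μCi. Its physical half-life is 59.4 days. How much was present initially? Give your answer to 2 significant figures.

3600 μCi

Number of half-lives elapsed: n = 192/59.4 ≈ 3.2323.
A₀ = A × 2^n = 383 × 2^3.2323 = 383 × 9.3978 ≈ 3599.4 μCi.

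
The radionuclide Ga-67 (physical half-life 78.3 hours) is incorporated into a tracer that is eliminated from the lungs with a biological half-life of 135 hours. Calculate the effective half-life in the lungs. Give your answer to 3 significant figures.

1/t_eff = 1/t_phys + 1/t_biol = 1/78.3 + 1/135 = 0.020179 per hour.
t_eff = 78.3 × 135 / (78.3 + 135) ≈ 49.557 hours.

49.6 hours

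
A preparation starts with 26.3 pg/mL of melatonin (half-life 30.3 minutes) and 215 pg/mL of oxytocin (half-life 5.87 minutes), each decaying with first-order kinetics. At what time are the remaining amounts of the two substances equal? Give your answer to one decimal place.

Set 26.3·(1/2)^(t/30.3) = 215·(1/2)^(t/5.87).
Taking log₂: log₂(26.3/215) = t·(1/30.3 − 1/5.87).
log₂(0.12233) = -3.0312; 1/30.3 − 1/5.87 = -0.13735.
t = -3.0312 / -0.13735 ≈ 22.068 minutes.

22.1 minutes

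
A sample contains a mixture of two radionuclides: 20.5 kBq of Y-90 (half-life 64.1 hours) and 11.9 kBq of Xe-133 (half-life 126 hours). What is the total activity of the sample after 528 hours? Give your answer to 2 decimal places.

0.72 kBq

Y-90: 20.5 × (1/2)^(528/64.1) = 20.5 × (1/2)^8.2371 ≈ 0.067941 kBq.
Xe-133: 11.9 × (1/2)^(528/126) = 11.9 × (1/2)^4.1905 ≈ 0.65176 kBq.
Total = 0.067941 + 0.65176 ≈ 0.7197 kBq.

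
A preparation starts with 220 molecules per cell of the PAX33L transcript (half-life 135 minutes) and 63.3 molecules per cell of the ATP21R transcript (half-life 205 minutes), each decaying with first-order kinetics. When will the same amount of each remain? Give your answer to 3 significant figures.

711 minutes

Set 220·(1/2)^(t/135) = 63.3·(1/2)^(t/205).
Taking log₂: log₂(220/63.3) = t·(1/135 − 1/205).
log₂(3.4755) = 1.7972; 1/135 − 1/205 = 0.0025294.
t = 1.7972 / 0.0025294 ≈ 710.55 minutes.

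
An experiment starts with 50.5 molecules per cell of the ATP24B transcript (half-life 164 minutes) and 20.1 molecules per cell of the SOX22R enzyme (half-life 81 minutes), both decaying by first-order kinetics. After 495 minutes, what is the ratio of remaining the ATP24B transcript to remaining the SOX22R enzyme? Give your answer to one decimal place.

21.4

ATP24B transcript: 50.5 × (1/2)^(495/164) = 50.5 × (1/2)^3.0183 ≈ 6.233 molecules per cell.
SOX22R enzyme: 20.1 × (1/2)^(495/81) = 20.1 × (1/2)^6.1111 ≈ 0.29078 molecules per cell.
Ratio ≈ 6.233 / 0.29078 ≈ 21.435.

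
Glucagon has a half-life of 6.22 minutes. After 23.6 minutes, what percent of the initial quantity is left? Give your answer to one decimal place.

7.2%

n = 23.6/6.22 ≈ 3.7942 half-lives.
Fraction remaining = (1/2)^3.7942 ≈ 0.072082, i.e. 7.2082%.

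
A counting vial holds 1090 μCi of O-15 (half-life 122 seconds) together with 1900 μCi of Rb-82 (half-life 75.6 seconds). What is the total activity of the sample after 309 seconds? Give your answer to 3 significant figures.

300 μCi

O-15: 1090 × (1/2)^(309/122) = 1090 × (1/2)^2.5328 ≈ 188.36 μCi.
Rb-82: 1900 × (1/2)^(309/75.6) = 1900 × (1/2)^4.0873 ≈ 111.78 μCi.
Total = 188.36 + 111.78 ≈ 300.13 μCi.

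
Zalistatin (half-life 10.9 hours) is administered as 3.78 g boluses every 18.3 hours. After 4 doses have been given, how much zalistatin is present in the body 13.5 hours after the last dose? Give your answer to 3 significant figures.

2.31 g

The 4 doses were given 68.4, 50.1, 31.8, 13.5 hours ago.
Total = 3.78·(1/2)^(68.4/10.9) + 3.78·(1/2)^(50.1/10.9) + 3.78·(1/2)^(31.8/10.9) + 3.78·(1/2)^(13.5/10.9)
      = 0.048804 + 0.15626 + 0.50033 + 1.602 ≈ 2.3074 g.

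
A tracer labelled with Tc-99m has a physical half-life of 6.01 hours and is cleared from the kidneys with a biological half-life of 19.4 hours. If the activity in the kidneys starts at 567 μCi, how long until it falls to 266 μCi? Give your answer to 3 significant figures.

1/t_eff = 1/t_phys + 1/t_biol = 1/6.01 + 1/19.4 = 0.21794 per hour.
t_eff = 6.01 × 19.4 / (6.01 + 19.4) ≈ 4.5885 hours.
n = log₂(567/266) ≈ 1.0919; t = 1.0919 × 4.5885 ≈ 5.0103 hours.

5.01 hours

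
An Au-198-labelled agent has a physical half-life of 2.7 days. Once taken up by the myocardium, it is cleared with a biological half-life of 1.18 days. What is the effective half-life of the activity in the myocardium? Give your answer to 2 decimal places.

1/t_eff = 1/t_phys + 1/t_biol = 1/2.7 + 1/1.18 = 1.2178 per day.
t_eff = 2.7 × 1.18 / (2.7 + 1.18) ≈ 0.82113 days.

0.82 days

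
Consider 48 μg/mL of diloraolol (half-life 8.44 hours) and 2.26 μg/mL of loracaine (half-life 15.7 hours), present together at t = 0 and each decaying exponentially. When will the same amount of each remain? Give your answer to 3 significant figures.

80.5 hours

Set 48·(1/2)^(t/8.44) = 2.26·(1/2)^(t/15.7).
Taking log₂: log₂(48/2.26) = t·(1/8.44 − 1/15.7).
log₂(21.239) = 4.4086; 1/8.44 − 1/15.7 = 0.054789.
t = 4.4086 / 0.054789 ≈ 80.466 hours.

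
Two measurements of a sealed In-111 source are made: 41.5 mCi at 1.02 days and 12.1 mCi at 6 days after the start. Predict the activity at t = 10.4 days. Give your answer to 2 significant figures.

Over Δt = 6 − 1.02 = 4.98 days, the level fell by a factor of 41.5/12.1 ≈ 3.4298.
n = log₂(3.4298) ≈ 1.7781 half-lives, so t½ = 4.98/1.7781 ≈ 2.8007 days.
From t = 6 to t = 10.4: 12.1 × (1/2)^((10.4−6)/2.8007) ≈ 4.0725 mCi.

4.1 mCi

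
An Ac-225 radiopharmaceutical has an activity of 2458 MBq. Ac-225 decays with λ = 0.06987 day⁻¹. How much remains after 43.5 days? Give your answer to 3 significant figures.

118 MBq

t½ = ln 2 / λ = 0.69315 / 0.06987 ≈ 9.9205 days.
Number of half-lives: n = 43.5/9.9205 ≈ 4.3848.
Remaining = 2458 × (1/2)^4.3848 = 2458 × 0.047866 ≈ 117.66 MBq.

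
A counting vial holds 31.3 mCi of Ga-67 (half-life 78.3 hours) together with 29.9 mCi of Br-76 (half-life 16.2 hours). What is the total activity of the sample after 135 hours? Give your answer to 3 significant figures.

9.57 mCi

Ga-67: 31.3 × (1/2)^(135/78.3) = 31.3 × (1/2)^1.7241 ≈ 9.4739 mCi.
Br-76: 29.9 × (1/2)^(135/16.2) = 29.9 × (1/2)^8.3333 ≈ 0.092702 mCi.
Total = 9.4739 + 0.092702 ≈ 9.5666 mCi.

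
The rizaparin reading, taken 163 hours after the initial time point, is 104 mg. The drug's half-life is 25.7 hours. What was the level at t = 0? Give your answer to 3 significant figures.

8440 mg

Number of half-lives elapsed: n = 163/25.7 ≈ 6.3424.
A₀ = A × 2^n = 104 × 2^6.3424 = 104 × 81.144 ≈ 8439 mg.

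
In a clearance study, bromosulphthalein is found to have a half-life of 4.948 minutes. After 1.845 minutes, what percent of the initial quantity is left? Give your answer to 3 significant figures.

77.2%

n = 1.845/4.948 ≈ 0.37288 half-lives.
Fraction remaining = (1/2)^0.37288 ≈ 0.77224, i.e. 77.224%.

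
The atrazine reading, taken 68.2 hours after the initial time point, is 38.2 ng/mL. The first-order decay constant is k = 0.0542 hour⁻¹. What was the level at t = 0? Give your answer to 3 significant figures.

t½ = ln 2 / k = 0.69315 / 0.0542 ≈ 12.789 hours.
Number of half-lives elapsed: n = 68.2/12.789 ≈ 5.3328.
A₀ = A × 2^n = 38.2 × 2^5.3328 = 38.2 × 40.304 ≈ 1539.6 ng/mL.

1540 ng/mL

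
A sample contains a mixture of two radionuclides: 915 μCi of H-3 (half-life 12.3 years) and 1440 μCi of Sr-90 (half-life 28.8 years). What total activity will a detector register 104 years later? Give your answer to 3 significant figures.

H-3: 915 × (1/2)^(104/12.3) = 915 × (1/2)^8.4553 ≈ 2.6069 μCi.
Sr-90: 1440 × (1/2)^(104/28.8) = 1440 × (1/2)^3.6111 ≈ 117.84 μCi.
Total = 2.6069 + 117.84 ≈ 120.45 μCi.

120 μCi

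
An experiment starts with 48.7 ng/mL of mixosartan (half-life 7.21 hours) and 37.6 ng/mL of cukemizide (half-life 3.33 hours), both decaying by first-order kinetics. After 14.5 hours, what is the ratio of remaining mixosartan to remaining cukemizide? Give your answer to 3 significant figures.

mixosartan: 48.7 × (1/2)^(14.5/7.21) = 48.7 × (1/2)^2.0111 ≈ 12.082 ng/mL.
cukemizide: 37.6 × (1/2)^(14.5/3.33) = 37.6 × (1/2)^4.3544 ≈ 1.8382 ng/mL.
Ratio ≈ 12.082 / 1.8382 ≈ 6.5725.

6.57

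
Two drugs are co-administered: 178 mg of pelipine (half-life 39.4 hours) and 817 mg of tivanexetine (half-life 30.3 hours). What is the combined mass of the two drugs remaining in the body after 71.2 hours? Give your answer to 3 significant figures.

pelipine: 178 × (1/2)^(71.2/39.4) = 178 × (1/2)^1.8071 ≈ 50.866 mg.
tivanexetine: 817 × (1/2)^(71.2/30.3) = 817 × (1/2)^2.3498 ≈ 160.27 mg.
Total = 50.866 + 160.27 ≈ 211.14 mg.

211 mg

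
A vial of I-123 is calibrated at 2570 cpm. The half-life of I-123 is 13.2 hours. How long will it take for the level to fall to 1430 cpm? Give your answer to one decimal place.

11.2 hours

Fraction remaining = 1430/2570 ≈ 0.55642.
n = log₂(2570/1430) = ln(1.7972)/ln 2 ≈ 0.84575 half-lives.
t = n × t½ = 0.84575 × 13.2 ≈ 11.164 hours.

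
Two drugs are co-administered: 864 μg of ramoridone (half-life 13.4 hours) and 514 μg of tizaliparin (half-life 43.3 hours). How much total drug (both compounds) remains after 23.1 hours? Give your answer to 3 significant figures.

617 μg

ramoridone: 864 × (1/2)^(23.1/13.4) = 864 × (1/2)^1.7239 ≈ 261.56 μg.
tizaliparin: 514 × (1/2)^(23.1/43.3) = 514 × (1/2)^0.53349 ≈ 355.11 μg.
Total = 261.56 + 355.11 ≈ 616.68 μg.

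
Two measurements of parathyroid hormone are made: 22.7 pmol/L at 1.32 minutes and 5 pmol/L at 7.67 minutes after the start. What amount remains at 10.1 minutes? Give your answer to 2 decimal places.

2.80 pmol/L

Over Δt = 7.67 − 1.32 = 6.35 minutes, the level fell by a factor of 22.7/5 ≈ 4.54.
n = log₂(4.54) ≈ 2.1827 half-lives, so t½ = 6.35/2.1827 ≈ 2.9093 minutes.
From t = 7.67 to t = 10.1: 5 × (1/2)^((10.1−7.67)/2.9093) ≈ 2.8024 pmol/L.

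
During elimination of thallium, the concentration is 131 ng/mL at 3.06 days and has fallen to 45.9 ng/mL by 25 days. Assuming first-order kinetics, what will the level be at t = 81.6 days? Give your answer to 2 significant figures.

3.1 ng/mL

Over Δt = 25 − 3.06 = 21.94 days, the level fell by a factor of 131/45.9 ≈ 2.854.
n = log₂(2.854) ≈ 1.513 half-lives, so t½ = 21.94/1.513 ≈ 14.501 days.
From t = 25 to t = 81.6: 45.9 × (1/2)^((81.6−25)/14.501) ≈ 3.0679 ng/mL.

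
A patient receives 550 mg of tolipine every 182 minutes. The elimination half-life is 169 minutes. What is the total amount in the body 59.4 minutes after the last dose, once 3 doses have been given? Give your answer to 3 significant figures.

The 3 doses were given 423.4, 241.4, 59.4 minutes ago.
Total = 550·(1/2)^(423.4/169) + 550·(1/2)^(241.4/169) + 550·(1/2)^(59.4/169)
      = 96.869 + 204.35 + 431.08 ≈ 732.3 mg.

732 mg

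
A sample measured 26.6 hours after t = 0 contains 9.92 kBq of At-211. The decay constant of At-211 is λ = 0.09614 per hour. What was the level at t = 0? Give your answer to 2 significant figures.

130 kBq

t½ = ln 2 / λ = 0.69315 / 0.09614 ≈ 7.2098 hours.
Number of half-lives elapsed: n = 26.6/7.2098 ≈ 3.6894.
A₀ = A × 2^n = 9.92 × 2^3.6894 = 9.92 × 12.901 ≈ 127.98 kBq.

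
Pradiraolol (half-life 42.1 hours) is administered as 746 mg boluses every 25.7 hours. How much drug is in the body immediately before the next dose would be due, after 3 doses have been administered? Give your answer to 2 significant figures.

The 3 doses were given 77.1, 51.4, 25.7 hours ago.
Total = 746·(1/2)^(77.1/42.1) + 746·(1/2)^(51.4/42.1) + 746·(1/2)^(25.7/42.1)
      = 209.63 + 320.04 + 488.62 ≈ 1018.3 mg.

1000 mg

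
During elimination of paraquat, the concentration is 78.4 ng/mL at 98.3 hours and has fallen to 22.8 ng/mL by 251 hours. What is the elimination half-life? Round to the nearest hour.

86 hours

Over Δt = 251 − 98.3 = 152.7 hours, the level fell by a factor of 78.4/22.8 ≈ 3.4386.
n = log₂(3.4386) ≈ 1.7818 half-lives, so t½ = 152.7/1.7818 ≈ 85.699 hours.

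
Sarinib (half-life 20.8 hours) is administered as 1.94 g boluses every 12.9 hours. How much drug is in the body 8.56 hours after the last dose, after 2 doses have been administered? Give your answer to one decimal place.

The 2 doses were given 21.46, 8.56 hours ago.
Total = 1.94·(1/2)^(21.46/20.8) + 1.94·(1/2)^(8.56/20.8)
      = 0.9489 + 1.4585 ≈ 2.4074 g.

2.4 g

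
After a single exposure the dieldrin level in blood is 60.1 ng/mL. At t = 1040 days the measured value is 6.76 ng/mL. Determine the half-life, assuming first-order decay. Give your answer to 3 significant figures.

A/A₀ = 6.76/60.1 ≈ 0.11248.
n = log₂(8.8905) ≈ 3.1523 half-lives elapsed in 1040 days.
t½ = 1040/3.1523 ≈ 329.92 days.

330 days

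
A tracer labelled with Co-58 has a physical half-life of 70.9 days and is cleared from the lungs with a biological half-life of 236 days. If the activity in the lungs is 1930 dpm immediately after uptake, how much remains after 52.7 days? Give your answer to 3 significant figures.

1/t_eff = 1/t_phys + 1/t_biol = 1/70.9 + 1/236 = 0.018342 per day.
t_eff = 70.9 × 236 / (70.9 + 236) ≈ 54.521 days.
Remaining = 1930 × (1/2)^(52.7/54.521) = 1930 × (1/2)^0.96661 ≈ 987.6 dpm.

988 dpm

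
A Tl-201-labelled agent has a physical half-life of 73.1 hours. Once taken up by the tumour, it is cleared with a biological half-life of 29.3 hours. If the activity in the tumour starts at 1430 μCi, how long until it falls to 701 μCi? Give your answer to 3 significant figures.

1/t_eff = 1/t_phys + 1/t_biol = 1/73.1 + 1/29.3 = 0.04781 per hour.
t_eff = 73.1 × 29.3 / (73.1 + 29.3) ≈ 20.916 hours.
n = log₂(1430/701) ≈ 1.0285; t = 1.0285 × 20.916 ≈ 21.513 hours.

21.5 hours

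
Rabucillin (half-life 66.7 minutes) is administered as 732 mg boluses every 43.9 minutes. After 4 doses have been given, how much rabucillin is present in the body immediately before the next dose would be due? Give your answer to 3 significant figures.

1060 mg

The 4 doses were given 175.6, 131.7, 87.8, 43.9 minutes ago.
Total = 732·(1/2)^(175.6/66.7) + 732·(1/2)^(131.7/66.7) + 732·(1/2)^(87.8/66.7) + 732·(1/2)^(43.9/66.7)
      = 118.03 + 186.26 + 293.94 + 463.85 ≈ 1062.1 mg.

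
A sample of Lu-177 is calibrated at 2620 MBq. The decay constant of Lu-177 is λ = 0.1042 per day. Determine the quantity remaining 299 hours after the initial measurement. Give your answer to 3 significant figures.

715 MBq

t½ = ln 2 / λ = 0.69315 / 0.1042 ≈ 6.6521 days.
Convert the elapsed time: 299 hours = 12.4583 days.
Number of half-lives: n = 12.4583/6.6521 ≈ 1.8728.
Remaining = 2620 × (1/2)^1.8728 = 2620 × 0.27303 ≈ 715.35 MBq.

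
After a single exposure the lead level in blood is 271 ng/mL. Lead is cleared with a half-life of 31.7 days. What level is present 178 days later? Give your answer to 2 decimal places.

5.53 ng/mL

Number of half-lives: n = 178/31.7 ≈ 5.6151.
Remaining = 271 × (1/2)^5.6151 = 271 × 0.020402 ≈ 5.529 ng/mL.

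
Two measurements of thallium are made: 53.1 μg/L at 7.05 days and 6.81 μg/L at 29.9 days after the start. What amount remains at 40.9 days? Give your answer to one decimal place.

2.5 μg/L

Over Δt = 29.9 − 7.05 = 22.85 days, the level fell by a factor of 53.1/6.81 ≈ 7.7974.
n = log₂(7.7974) ≈ 2.963 half-lives, so t½ = 22.85/2.963 ≈ 7.7118 days.
From t = 29.9 to t = 40.9: 6.81 × (1/2)^((40.9−29.9)/7.7118) ≈ 2.5337 μg/L.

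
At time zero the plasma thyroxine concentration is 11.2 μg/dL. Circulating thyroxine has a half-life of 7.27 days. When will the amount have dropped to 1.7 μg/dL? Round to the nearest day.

20 days

Fraction remaining = 1.7/11.2 ≈ 0.15179.
n = log₂(11.2/1.7) = ln(6.5882)/ln 2 ≈ 2.7199 half-lives.
t = n × t½ = 2.7199 × 7.27 ≈ 19.774 days.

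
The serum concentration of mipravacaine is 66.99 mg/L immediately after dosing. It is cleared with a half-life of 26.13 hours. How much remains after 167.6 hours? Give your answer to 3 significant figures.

0.786 mg/L

Number of half-lives: n = 167.6/26.13 ≈ 6.4141.
Remaining = 66.99 × (1/2)^6.4141 = 66.99 × 0.011727 ≈ 0.78556 mg/L.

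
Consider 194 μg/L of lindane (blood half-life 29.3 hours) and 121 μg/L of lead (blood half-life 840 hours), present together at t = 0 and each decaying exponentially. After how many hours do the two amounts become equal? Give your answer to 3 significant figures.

Set 194·(1/2)^(t/29.3) = 121·(1/2)^(t/840).
Taking log₂: log₂(194/121) = t·(1/29.3 − 1/840).
log₂(1.6033) = 0.68105; 1/29.3 − 1/840 = 0.032939.
t = 0.68105 / 0.032939 ≈ 20.676 hours.

20.7 hours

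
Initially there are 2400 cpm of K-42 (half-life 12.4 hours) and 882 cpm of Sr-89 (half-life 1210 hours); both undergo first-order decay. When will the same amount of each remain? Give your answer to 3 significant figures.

Set 2400·(1/2)^(t/12.4) = 882·(1/2)^(t/1210).
Taking log₂: log₂(2400/882) = t·(1/12.4 − 1/1210).
log₂(2.7211) = 1.4442; 1/12.4 − 1/1210 = 0.079819.
t = 1.4442 / 0.079819 ≈ 18.093 hours.

18.1 hours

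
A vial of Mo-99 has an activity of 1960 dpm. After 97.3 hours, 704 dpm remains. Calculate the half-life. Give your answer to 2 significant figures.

A/A₀ = 704/1960 ≈ 0.35918.
n = log₂(2.7841) ≈ 1.4772 half-lives elapsed in 97.3 hours.
t½ = 97.3/1.4772 ≈ 65.868 hours.

66 hours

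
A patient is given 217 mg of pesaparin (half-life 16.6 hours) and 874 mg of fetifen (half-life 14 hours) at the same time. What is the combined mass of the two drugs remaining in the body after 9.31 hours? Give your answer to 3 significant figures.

698 mg

pesaparin: 217 × (1/2)^(9.31/16.6) = 217 × (1/2)^0.56084 ≈ 147.11 mg.
fetifen: 874 × (1/2)^(9.31/14) = 874 × (1/2)^0.665 ≈ 551.22 mg.
Total = 147.11 + 551.22 ≈ 698.33 mg.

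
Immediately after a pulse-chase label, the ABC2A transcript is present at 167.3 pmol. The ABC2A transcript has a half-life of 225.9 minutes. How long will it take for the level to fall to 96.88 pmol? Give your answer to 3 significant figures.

178 minutes

Fraction remaining = 96.88/167.3 ≈ 0.57908.
n = log₂(167.3/96.88) = ln(1.7269)/ln 2 ≈ 0.78817 half-lives.
t = n × t½ = 0.78817 × 225.9 ≈ 178.05 minutes.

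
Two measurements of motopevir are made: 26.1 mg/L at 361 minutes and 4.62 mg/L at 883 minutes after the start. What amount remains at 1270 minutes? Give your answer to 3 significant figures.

1.28 mg/L

Over Δt = 883 − 361 = 522 minutes, the level fell by a factor of 26.1/4.62 ≈ 5.6494.
n = log₂(5.6494) ≈ 2.4981 half-lives, so t½ = 522/2.4981 ≈ 208.96 minutes.
From t = 883 to t = 1270: 4.62 × (1/2)^((1270−883)/208.96) ≈ 1.2798 mg/L.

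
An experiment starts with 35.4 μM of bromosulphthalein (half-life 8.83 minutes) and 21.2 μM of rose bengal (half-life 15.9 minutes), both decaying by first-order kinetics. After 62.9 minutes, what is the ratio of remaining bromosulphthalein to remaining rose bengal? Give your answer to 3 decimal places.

0.186

bromosulphthalein: 35.4 × (1/2)^(62.9/8.83) = 35.4 × (1/2)^7.1234 ≈ 0.25388 μM.
rose bengal: 21.2 × (1/2)^(62.9/15.9) = 21.2 × (1/2)^3.956 ≈ 1.3661 μM.
Ratio ≈ 0.25388 / 1.3661 ≈ 0.18585.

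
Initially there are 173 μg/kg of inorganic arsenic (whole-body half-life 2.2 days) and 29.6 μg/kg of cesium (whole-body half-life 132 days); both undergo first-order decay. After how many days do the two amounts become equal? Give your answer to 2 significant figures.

Set 173·(1/2)^(t/2.2) = 29.6·(1/2)^(t/132).
Taking log₂: log₂(173/29.6) = t·(1/2.2 − 1/132).
log₂(5.8446) = 2.5471; 1/2.2 − 1/132 = 0.44697.
t = 2.5471 / 0.44697 ≈ 5.6986 days.

5.7 days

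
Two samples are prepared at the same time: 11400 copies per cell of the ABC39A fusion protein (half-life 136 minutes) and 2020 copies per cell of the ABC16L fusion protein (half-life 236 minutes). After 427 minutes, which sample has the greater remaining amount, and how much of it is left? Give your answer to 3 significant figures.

ABC39A fusion protein, 1290 copies per cell

ABC39A fusion protein: 11400 × (1/2)^3.1397 ≈ 1293.5 copies per cell.
ABC16L fusion protein: 2020 × (1/2)^1.8093 ≈ 576.36 copies per cell.
ABC39A fusion protein has more remaining, at ≈ 1293.5 copies per cell.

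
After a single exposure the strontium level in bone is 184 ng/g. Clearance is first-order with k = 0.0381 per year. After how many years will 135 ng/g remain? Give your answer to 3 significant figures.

t½ = ln 2 / k = 0.69315 / 0.0381 ≈ 18.193 years.
Fraction remaining = 135/184 ≈ 0.7337.
n = log₂(184/135) = ln(1.363)/ln 2 ≈ 0.44675 half-lives.
t = n × t½ = 0.44675 × 18.193 ≈ 8.1276 years.

8.13 years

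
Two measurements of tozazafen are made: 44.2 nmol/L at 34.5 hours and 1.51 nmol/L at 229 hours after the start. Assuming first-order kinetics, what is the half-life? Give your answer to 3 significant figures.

Over Δt = 229 − 34.5 = 194.5 hours, the level fell by a factor of 44.2/1.51 ≈ 29.272.
n = log₂(29.272) ≈ 4.8714 half-lives, so t½ = 194.5/4.8714 ≈ 39.927 hours.

39.9 hours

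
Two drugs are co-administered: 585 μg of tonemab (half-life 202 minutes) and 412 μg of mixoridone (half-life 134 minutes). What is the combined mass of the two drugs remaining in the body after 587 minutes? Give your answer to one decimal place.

tonemab: 585 × (1/2)^(587/202) = 585 × (1/2)^2.9059 ≈ 78.051 μg.
mixoridone: 412 × (1/2)^(587/134) = 412 × (1/2)^4.3806 ≈ 19.779 μg.
Total = 78.051 + 19.779 ≈ 97.83 μg.

97.8 μg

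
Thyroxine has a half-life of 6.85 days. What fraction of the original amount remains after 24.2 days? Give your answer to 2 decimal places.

n = 24.2/6.85 ≈ 3.5328 half-lives.
Fraction remaining = (1/2)^3.5328 ≈ 0.086399.

0.09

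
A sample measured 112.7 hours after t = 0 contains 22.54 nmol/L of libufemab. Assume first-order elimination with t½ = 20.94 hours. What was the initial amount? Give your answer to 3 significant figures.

940 nmol/L

Number of half-lives elapsed: n = 112.7/20.94 ≈ 5.382.
A₀ = A × 2^n = 22.54 × 2^5.382 = 22.54 × 41.702 ≈ 939.96 nmol/L.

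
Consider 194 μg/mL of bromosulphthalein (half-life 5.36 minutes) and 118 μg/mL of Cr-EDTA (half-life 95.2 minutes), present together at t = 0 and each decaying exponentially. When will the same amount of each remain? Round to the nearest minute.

4 minutes

Set 194·(1/2)^(t/5.36) = 118·(1/2)^(t/95.2).
Taking log₂: log₂(194/118) = t·(1/5.36 − 1/95.2).
log₂(1.6441) = 0.71727; 1/5.36 − 1/95.2 = 0.17606.
t = 0.71727 / 0.17606 ≈ 4.0739 minutes.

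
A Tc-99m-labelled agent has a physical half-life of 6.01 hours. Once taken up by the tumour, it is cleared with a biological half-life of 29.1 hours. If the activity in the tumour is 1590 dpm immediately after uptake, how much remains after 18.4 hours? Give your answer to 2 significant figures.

1/t_eff = 1/t_phys + 1/t_biol = 1/6.01 + 1/29.1 = 0.20075 per hour.
t_eff = 6.01 × 29.1 / (6.01 + 29.1) ≈ 4.9812 hours.
Remaining = 1590 × (1/2)^(18.4/4.9812) = 1590 × (1/2)^3.6939 ≈ 122.87 dpm.

120 dpm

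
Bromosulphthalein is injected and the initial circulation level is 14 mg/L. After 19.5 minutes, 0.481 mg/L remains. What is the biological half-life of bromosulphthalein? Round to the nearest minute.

A/A₀ = 0.481/14 ≈ 0.034357.
n = log₂(29.106) ≈ 4.8632 half-lives elapsed in 19.5 minutes.
t½ = 19.5/4.8632 ≈ 4.0097 minutes.

4 minutes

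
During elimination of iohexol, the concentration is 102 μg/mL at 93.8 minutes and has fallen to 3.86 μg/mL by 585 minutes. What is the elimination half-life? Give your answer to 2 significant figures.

Over Δt = 585 − 93.8 = 491.2 minutes, the level fell by a factor of 102/3.86 ≈ 26.425.
n = log₂(26.425) ≈ 4.7238 half-lives, so t½ = 491.2/4.7238 ≈ 103.98 minutes.

100 minutes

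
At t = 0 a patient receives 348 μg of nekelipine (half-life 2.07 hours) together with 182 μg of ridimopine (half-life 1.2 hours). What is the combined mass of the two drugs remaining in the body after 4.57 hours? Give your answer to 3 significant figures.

nekelipine: 348 × (1/2)^(4.57/2.07) = 348 × (1/2)^2.2077 ≈ 75.333 μg.
ridimopine: 182 × (1/2)^(4.57/1.2) = 182 × (1/2)^3.8083 ≈ 12.991 μg.
Total = 75.333 + 12.991 ≈ 88.324 μg.

88.3 μg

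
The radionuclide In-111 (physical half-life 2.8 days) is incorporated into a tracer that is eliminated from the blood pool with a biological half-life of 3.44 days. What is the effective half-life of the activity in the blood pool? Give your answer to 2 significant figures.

1.5 days

1/t_eff = 1/t_phys + 1/t_biol = 1/2.8 + 1/3.44 = 0.64784 per day.
t_eff = 2.8 × 3.44 / (2.8 + 3.44) ≈ 1.5436 days.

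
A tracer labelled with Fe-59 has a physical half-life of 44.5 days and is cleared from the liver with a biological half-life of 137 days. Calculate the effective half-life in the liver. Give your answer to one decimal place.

33.6 days

1/t_eff = 1/t_phys + 1/t_biol = 1/44.5 + 1/137 = 0.029771 per day.
t_eff = 44.5 × 137 / (44.5 + 137) ≈ 33.59 days.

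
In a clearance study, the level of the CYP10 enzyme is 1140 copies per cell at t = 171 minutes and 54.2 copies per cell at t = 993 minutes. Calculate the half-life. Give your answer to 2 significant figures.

190 minutes

Over Δt = 993 − 171 = 822 minutes, the level fell by a factor of 1140/54.2 ≈ 21.033.
n = log₂(21.033) ≈ 4.3946 half-lives, so t½ = 822/4.3946 ≈ 187.05 minutes.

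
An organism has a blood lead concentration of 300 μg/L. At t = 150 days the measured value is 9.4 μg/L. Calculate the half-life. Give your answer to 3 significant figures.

A/A₀ = 9.4/300 ≈ 0.031333.
n = log₂(31.915) ≈ 4.9962 half-lives elapsed in 150 days.
t½ = 150/4.9962 ≈ 30.023 days.

30.0 days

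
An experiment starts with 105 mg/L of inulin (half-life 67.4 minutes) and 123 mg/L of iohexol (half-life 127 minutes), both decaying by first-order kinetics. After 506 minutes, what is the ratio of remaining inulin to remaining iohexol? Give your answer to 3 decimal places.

0.074

inulin: 105 × (1/2)^(506/67.4) = 105 × (1/2)^7.5074 ≈ 0.57707 mg/L.
iohexol: 123 × (1/2)^(506/127) = 123 × (1/2)^3.9843 ≈ 7.7719 mg/L.
Ratio ≈ 0.57707 / 7.7719 ≈ 0.074252.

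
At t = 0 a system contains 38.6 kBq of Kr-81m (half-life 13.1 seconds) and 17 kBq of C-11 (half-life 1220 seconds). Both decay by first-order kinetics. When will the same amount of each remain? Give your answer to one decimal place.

15.7 seconds

Set 38.6·(1/2)^(t/13.1) = 17·(1/2)^(t/1220).
Taking log₂: log₂(38.6/17) = t·(1/13.1 − 1/1220).
log₂(2.2706) = 1.1831; 1/13.1 − 1/1220 = 0.075516.
t = 1.1831 / 0.075516 ≈ 15.666 seconds.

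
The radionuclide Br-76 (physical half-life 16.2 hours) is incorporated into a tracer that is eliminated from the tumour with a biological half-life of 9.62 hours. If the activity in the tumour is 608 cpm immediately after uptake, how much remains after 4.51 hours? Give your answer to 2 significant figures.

360 cpm

1/t_eff = 1/t_phys + 1/t_biol = 1/16.2 + 1/9.62 = 0.16568 per hour.
t_eff = 16.2 × 9.62 / (16.2 + 9.62) ≈ 6.0358 hours.
Remaining = 608 × (1/2)^(4.51/6.0358) = 608 × (1/2)^0.74721 ≈ 362.22 cpm.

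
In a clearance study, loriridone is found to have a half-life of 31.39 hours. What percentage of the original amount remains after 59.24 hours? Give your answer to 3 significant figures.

27.0%

n = 59.24/31.39 ≈ 1.8872 half-lives.
Fraction remaining = (1/2)^1.8872 ≈ 0.27033, i.e. 27.033%.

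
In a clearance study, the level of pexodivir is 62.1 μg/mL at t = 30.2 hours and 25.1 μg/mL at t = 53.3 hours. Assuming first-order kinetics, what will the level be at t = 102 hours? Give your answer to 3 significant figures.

Over Δt = 53.3 − 30.2 = 23.1 hours, the level fell by a factor of 62.1/25.1 ≈ 2.4741.
n = log₂(2.4741) ≈ 1.3069 half-lives, so t½ = 23.1/1.3069 ≈ 17.675 hours.
From t = 53.3 to t = 102: 25.1 × (1/2)^((102−53.3)/17.675) ≈ 3.7176 μg/mL.

3.72 μg/mL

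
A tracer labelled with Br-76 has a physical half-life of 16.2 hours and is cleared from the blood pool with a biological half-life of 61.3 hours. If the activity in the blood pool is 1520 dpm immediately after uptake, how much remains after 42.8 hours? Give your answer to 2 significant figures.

150 dpm

1/t_eff = 1/t_phys + 1/t_biol = 1/16.2 + 1/61.3 = 0.078042 per hour.
t_eff = 16.2 × 61.3 / (16.2 + 61.3) ≈ 12.814 hours.
Remaining = 1520 × (1/2)^(42.8/12.814) = 1520 × (1/2)^3.3402 ≈ 150.09 dpm.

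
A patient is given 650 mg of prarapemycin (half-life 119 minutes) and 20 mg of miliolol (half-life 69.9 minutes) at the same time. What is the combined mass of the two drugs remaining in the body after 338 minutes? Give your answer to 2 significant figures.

91 mg

prarapemycin: 650 × (1/2)^(338/119) = 650 × (1/2)^2.8403 ≈ 90.758 mg.
miliolol: 20 × (1/2)^(338/69.9) = 20 × (1/2)^4.8355 ≈ 0.7005 mg.
Total = 90.758 + 0.7005 ≈ 91.459 mg.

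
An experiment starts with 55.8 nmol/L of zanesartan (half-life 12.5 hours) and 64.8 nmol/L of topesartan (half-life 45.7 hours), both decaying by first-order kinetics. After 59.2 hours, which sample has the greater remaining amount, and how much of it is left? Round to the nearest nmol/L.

zanesartan: 55.8 × (1/2)^4.736 ≈ 2.0939 nmol/L.
topesartan: 64.8 × (1/2)^1.2954 ≈ 26.401 nmol/L.
Topesartan has more remaining, at ≈ 26.401 nmol/L.

topesartan, 26 nmol/L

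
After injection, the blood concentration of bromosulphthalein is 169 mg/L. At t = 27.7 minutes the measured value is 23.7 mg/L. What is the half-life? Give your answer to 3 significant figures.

9.77 minutes

A/A₀ = 23.7/169 ≈ 0.14024.
n = log₂(7.1308) ≈ 2.8341 half-lives elapsed in 27.7 minutes.
t½ = 27.7/2.8341 ≈ 9.7739 minutes.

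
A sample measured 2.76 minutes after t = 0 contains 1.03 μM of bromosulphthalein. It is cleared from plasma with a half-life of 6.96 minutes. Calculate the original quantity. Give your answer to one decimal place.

Number of half-lives elapsed: n = 2.76/6.96 ≈ 0.39655.
A₀ = A × 2^n = 1.03 × 2^0.39655 = 1.03 × 1.3164 ≈ 1.3558 μM.

1.4 μM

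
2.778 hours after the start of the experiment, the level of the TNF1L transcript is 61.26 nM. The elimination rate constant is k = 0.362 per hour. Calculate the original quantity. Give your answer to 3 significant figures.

167 nM

t½ = ln 2 / k = 0.69315 / 0.362 ≈ 1.9148 hours.
Number of half-lives elapsed: n = 2.778/1.9148 ≈ 1.4508.
A₀ = A × 2^n = 61.26 × 2^1.4508 = 61.26 × 2.7336 ≈ 167.46 nM.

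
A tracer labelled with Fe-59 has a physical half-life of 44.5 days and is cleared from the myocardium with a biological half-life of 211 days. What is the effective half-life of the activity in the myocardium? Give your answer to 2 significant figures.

1/t_eff = 1/t_phys + 1/t_biol = 1/44.5 + 1/211 = 0.027211 per day.
t_eff = 44.5 × 211 / (44.5 + 211) ≈ 36.75 days.

37 days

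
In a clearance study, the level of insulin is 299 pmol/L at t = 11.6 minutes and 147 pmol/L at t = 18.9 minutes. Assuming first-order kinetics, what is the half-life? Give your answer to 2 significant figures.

7.1 minutes

Over Δt = 18.9 − 11.6 = 7.3 minutes, the level fell by a factor of 299/147 ≈ 2.034.
n = log₂(2.034) ≈ 1.0243 half-lives, so t½ = 7.3/1.0243 ≈ 7.1266 minutes.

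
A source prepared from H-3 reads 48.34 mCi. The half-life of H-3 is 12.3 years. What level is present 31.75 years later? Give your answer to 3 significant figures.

Number of half-lives: n = 31.75/12.3 ≈ 2.5813.
Remaining = 48.34 × (1/2)^2.5813 = 48.34 × 0.16709 ≈ 8.0771 mCi.

8.08 mCi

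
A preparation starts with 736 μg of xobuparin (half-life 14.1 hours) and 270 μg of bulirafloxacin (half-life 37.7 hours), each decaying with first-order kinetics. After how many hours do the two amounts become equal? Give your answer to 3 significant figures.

32.6 hours

Set 736·(1/2)^(t/14.1) = 270·(1/2)^(t/37.7).
Taking log₂: log₂(736/270) = t·(1/14.1 − 1/37.7).
log₂(2.7259) = 1.4467; 1/14.1 − 1/37.7 = 0.044397.
t = 1.4467 / 0.044397 ≈ 32.587 hours.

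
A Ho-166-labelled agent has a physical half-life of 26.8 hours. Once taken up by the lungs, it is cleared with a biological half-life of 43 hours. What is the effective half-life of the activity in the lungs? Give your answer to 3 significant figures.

16.5 hours

1/t_eff = 1/t_phys + 1/t_biol = 1/26.8 + 1/43 = 0.060569 per hour.
t_eff = 26.8 × 43 / (26.8 + 43) ≈ 16.51 hours.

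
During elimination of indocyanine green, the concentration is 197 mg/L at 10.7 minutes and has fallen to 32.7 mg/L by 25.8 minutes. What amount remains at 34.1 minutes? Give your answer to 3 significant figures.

Over Δt = 25.8 − 10.7 = 15.1 minutes, the level fell by a factor of 197/32.7 ≈ 6.0245.
n = log₂(6.0245) ≈ 2.5908 half-lives, so t½ = 15.1/2.5908 ≈ 5.8282 minutes.
From t = 25.8 to t = 34.1: 32.7 × (1/2)^((34.1−25.8)/5.8282) ≈ 12.186 mg/L.

12.2 mg/L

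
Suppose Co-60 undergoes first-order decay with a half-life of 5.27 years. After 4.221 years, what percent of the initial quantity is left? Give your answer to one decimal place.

57.4%

n = 4.221/5.27 ≈ 0.80095 half-lives.
Fraction remaining = (1/2)^0.80095 ≈ 0.57397, i.e. 57.397%.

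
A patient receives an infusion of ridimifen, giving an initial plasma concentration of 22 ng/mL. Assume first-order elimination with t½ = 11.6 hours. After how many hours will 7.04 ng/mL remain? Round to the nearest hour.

19 hours

Fraction remaining = 7.04/22 ≈ 0.32.
n = log₂(22/7.04) = ln(3.125)/ln 2 ≈ 1.6439 half-lives.
t = n × t½ = 1.6439 × 11.6 ≈ 19.069 hours.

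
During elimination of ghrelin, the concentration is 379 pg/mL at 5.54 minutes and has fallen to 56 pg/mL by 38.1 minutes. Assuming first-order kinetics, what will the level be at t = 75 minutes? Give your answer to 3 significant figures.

Over Δt = 38.1 − 5.54 = 32.56 minutes, the level fell by a factor of 379/56 ≈ 6.7679.
n = log₂(6.7679) ≈ 2.7587 half-lives, so t½ = 32.56/2.7587 ≈ 11.803 minutes.
From t = 38.1 to t = 75: 56 × (1/2)^((75−38.1)/11.803) ≈ 6.4127 pg/mL.

6.41 pg/mL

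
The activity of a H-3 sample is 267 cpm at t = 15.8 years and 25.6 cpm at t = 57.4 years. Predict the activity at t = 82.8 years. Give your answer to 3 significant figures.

Over Δt = 57.4 − 15.8 = 41.6 years, the level fell by a factor of 267/25.6 ≈ 10.43.
n = log₂(10.43) ≈ 3.3826 half-lives, so t½ = 41.6/3.3826 ≈ 12.298 years.
From t = 57.4 to t = 82.8: 25.6 × (1/2)^((82.8−57.4)/12.298) ≈ 6.1166 cpm.

6.12 cpm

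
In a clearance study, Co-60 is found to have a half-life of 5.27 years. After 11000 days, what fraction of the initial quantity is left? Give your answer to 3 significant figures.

0.0190

11000 days = 30.137 years.
n = 30.137/5.27 ≈ 5.7186 half-lives.
Fraction remaining = (1/2)^5.7186 ≈ 0.01899.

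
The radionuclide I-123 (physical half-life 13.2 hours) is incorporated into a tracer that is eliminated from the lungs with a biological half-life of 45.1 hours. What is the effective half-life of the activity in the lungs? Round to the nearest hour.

1/t_eff = 1/t_phys + 1/t_biol = 1/13.2 + 1/45.1 = 0.097931 per hour.
t_eff = 13.2 × 45.1 / (13.2 + 45.1) ≈ 10.211 hours.

10 hours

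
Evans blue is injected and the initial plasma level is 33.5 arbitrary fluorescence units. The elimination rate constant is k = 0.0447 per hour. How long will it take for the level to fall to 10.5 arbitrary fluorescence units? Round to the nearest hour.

t½ = ln 2 / k = 0.69315 / 0.0447 ≈ 15.507 hours.
Fraction remaining = 10.5/33.5 ≈ 0.31343.
n = log₂(33.5/10.5) = ln(3.1905)/ln 2 ≈ 1.6738 half-lives.
t = n × t½ = 1.6738 × 15.507 ≈ 25.955 hours.

26 hours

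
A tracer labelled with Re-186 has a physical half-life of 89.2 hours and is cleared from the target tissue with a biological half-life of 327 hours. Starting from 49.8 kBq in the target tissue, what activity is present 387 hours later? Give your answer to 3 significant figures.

1.08 kBq

1/t_eff = 1/t_phys + 1/t_biol = 1/89.2 + 1/327 = 0.014269 per hour.
t_eff = 89.2 × 327 / (89.2 + 327) ≈ 70.083 hours.
Remaining = 49.8 × (1/2)^(387/70.083) = 49.8 × (1/2)^5.5221 ≈ 1.0837 kBq.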